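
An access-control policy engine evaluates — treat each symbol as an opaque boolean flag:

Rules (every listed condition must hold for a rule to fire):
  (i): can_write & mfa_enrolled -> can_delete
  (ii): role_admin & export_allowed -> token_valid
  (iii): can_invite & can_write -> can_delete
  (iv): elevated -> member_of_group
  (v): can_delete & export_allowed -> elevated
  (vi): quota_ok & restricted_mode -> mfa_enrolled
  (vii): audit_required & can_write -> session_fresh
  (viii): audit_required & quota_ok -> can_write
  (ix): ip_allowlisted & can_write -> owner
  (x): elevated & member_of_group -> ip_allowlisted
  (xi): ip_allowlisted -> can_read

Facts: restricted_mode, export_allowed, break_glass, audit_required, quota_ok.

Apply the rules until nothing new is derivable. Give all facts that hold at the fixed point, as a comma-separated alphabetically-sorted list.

audit_required, break_glass, can_delete, can_read, can_write, elevated, export_allowed, ip_allowlisted, member_of_group, mfa_enrolled, owner, quota_ok, restricted_mode, session_fresh

Round 1 — (vi), (viii), derive mfa_enrolled, can_write.
Round 2 — (i), (vii), derive can_delete, session_fresh.
Round 3 — (v), derive elevated.
Round 4 — (iv), derive member_of_group.
Round 5 — (x), derive ip_allowlisted.
Round 6 — (ix), (xi), derive owner, can_read.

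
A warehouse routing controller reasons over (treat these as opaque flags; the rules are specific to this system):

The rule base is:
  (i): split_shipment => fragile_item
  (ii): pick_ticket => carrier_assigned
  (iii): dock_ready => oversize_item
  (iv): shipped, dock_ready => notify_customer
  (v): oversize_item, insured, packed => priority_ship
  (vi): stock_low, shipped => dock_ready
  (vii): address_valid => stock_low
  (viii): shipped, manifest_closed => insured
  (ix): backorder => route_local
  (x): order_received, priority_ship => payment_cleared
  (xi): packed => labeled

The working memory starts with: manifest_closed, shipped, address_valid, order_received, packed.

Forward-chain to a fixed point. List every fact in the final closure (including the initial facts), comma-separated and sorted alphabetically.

address_valid, dock_ready, insured, labeled, manifest_closed, notify_customer, order_received, oversize_item, packed, payment_cleared, priority_ship, shipped, stock_low

Round 1: (vii) [address_valid => stock_low]; (viii) [shipped, manifest_closed => insured]; (xi) [packed => labeled]. Adds stock_low, insured, labeled.
Round 2: (vi) [stock_low, shipped => dock_ready]. Adds dock_ready.
Round 3: (iii) [dock_ready => oversize_item]; (iv) [shipped, dock_ready => notify_customer]. Adds oversize_item, notify_customer.
Round 4: (v) [oversize_item, insured, packed => priority_ship]. Adds priority_ship.
Round 5: (x) [order_received, priority_ship => payment_cleared]. Adds payment_cleared.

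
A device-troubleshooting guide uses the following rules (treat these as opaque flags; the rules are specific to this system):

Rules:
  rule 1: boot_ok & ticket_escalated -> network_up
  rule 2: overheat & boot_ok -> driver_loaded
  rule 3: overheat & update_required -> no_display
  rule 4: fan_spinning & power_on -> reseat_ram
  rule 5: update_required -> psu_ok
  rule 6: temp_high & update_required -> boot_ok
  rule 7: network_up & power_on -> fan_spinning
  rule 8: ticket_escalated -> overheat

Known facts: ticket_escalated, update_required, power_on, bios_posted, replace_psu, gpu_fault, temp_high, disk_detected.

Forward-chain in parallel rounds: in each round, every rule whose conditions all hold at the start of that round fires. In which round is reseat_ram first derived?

[1] rule 5 [update_required -> psu_ok]; rule 6 [temp_high & update_required -> boot_ok]; rule 8 [ticket_escalated -> overheat]. ⇒ new: psu_ok, boot_ok, overheat.
[2] rule 1 [boot_ok & ticket_escalated -> network_up]; rule 2 [overheat & boot_ok -> driver_loaded]; rule 3 [overheat & update_required -> no_display]. ⇒ new: network_up, driver_loaded, no_display.
[3] rule 7 [network_up & power_on -> fan_spinning]. ⇒ new: fan_spinning.
[4] rule 4 [fan_spinning & power_on -> reseat_ram]. ⇒ new: reseat_ram.
reseat_ram first appears in round 4.

4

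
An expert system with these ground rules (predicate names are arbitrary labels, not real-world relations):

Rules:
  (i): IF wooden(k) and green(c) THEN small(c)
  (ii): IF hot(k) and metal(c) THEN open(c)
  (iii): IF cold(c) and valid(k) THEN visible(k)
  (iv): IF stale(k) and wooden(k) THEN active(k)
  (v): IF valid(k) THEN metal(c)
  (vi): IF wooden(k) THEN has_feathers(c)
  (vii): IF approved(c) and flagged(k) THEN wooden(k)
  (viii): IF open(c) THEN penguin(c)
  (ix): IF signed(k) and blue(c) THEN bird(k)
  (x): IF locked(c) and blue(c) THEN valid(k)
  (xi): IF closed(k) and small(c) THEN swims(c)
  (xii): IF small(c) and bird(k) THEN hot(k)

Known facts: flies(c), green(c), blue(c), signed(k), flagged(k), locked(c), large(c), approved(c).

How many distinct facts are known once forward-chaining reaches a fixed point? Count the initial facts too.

17

Round 1 — (vii), (ix), (x), derive wooden(k), bird(k), valid(k).
Round 2 — (i), (v), (vi), derive small(c), metal(c), has_feathers(c).
Round 3 — (xii), derive hot(k).
Round 4 — (ii), derive open(c).
Round 5 — (viii), derive penguin(c).
Closure: {approved(c), bird(k), blue(c), flagged(k), flies(c), green(c), has_feathers(c), hot(k), large(c), locked(c), metal(c), open(c), penguin(c), signed(k), small(c), valid(k), wooden(k)} — 17 facts.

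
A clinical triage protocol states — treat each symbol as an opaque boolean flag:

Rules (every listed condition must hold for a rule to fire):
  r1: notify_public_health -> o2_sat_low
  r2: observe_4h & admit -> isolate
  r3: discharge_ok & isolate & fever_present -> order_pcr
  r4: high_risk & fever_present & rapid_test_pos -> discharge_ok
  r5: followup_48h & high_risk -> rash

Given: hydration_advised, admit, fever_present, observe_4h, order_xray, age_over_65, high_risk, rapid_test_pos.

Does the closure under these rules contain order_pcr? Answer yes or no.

yes

Round 1: r2 [observe_4h & admit -> isolate]; r4 [high_risk & fever_present & rapid_test_pos -> discharge_ok]. New: isolate, discharge_ok.
Round 2: r3 [discharge_ok & isolate & fever_present -> order_pcr]. New: order_pcr.
order_pcr appears in round 2, so it is derivable.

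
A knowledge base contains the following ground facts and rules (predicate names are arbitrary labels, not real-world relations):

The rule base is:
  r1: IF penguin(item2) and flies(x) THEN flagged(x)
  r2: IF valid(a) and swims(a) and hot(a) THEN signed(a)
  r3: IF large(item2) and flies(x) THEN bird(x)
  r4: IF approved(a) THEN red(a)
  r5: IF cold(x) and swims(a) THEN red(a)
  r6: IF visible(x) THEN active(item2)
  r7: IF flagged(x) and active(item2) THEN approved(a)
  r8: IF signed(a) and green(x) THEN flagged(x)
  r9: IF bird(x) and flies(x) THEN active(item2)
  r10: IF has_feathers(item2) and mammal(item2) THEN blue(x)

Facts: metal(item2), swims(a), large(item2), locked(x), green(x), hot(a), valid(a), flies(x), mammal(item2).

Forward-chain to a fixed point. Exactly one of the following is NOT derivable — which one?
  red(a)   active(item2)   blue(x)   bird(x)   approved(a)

blue(x)

Round 1 fires r2, r3, giving signed(a), bird(x).
Round 2 fires r8, r9, giving flagged(x), active(item2).
Round 3 fires r7, giving approved(a).
Round 4 fires r4, giving red(a).
Derived: active(item2) (round 2), bird(x) (round 1), red(a) (round 4), approved(a) (round 3). blue(x) never appears in any round.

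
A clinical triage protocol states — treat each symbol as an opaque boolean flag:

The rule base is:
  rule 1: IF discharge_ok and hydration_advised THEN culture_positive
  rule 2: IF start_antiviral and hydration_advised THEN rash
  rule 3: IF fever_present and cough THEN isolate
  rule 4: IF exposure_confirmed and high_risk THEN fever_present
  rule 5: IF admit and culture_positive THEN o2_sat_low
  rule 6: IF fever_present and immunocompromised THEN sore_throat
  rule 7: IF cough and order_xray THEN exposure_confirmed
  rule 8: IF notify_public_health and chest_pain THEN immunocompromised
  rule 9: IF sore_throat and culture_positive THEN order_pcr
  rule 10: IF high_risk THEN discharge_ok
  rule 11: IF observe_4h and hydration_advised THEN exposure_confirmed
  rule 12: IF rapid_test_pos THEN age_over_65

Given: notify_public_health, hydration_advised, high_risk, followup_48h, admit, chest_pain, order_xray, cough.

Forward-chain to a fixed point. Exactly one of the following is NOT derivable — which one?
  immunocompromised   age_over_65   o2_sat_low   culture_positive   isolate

Round 1: rule 7 [IF cough and order_xray THEN exposure_confirmed]; rule 8 [IF notify_public_health and chest_pain THEN immunocompromised]; rule 10 [IF high_risk THEN discharge_ok]. New: exposure_confirmed, immunocompromised, discharge_ok.
Round 2: rule 1 [IF discharge_ok and hydration_advised THEN culture_positive]; rule 4 [IF exposure_confirmed and high_risk THEN fever_present]. New: culture_positive, fever_present.
Round 3: rule 3 [IF fever_present and cough THEN isolate]; rule 5 [IF admit and culture_positive THEN o2_sat_low]; rule 6 [IF fever_present and immunocompromised THEN sore_throat]. New: isolate, o2_sat_low, sore_throat.
Round 4: rule 9 [IF sore_throat and culture_positive THEN order_pcr]. New: order_pcr.
Derived: o2_sat_low (round 3), culture_positive (round 2), immunocompromised (round 1), isolate (round 3). age_over_65 never appears in any round.

age_over_65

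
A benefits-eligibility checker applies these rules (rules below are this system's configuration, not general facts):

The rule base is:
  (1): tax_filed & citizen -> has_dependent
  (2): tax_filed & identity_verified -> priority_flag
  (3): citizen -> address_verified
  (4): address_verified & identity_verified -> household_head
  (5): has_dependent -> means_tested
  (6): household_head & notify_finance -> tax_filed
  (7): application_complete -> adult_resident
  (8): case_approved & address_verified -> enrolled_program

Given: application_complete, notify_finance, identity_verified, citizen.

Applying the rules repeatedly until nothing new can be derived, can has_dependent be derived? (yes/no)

Round 1 fires (3), (7), giving address_verified, adult_resident.
Round 2 fires (4), giving household_head.
Round 3 fires (6), giving tax_filed.
Round 4 fires (1), (2), giving has_dependent, priority_flag.
Round 5 fires (5), giving means_tested.
has_dependent appears in round 4, so it is derivable.

yes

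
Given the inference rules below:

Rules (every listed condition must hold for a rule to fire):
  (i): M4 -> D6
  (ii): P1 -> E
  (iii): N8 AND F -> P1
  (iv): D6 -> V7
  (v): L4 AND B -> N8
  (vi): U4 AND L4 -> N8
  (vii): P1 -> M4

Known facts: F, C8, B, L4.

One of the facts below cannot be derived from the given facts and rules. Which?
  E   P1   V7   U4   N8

U4

Round 1: (v) [L4 AND B -> N8]. New: N8.
Round 2: (iii) [N8 AND F -> P1]. New: P1.
Round 3: (ii) [P1 -> E]; (vii) [P1 -> M4]. New: E, M4.
Round 4: (i) [M4 -> D6]. New: D6.
Round 5: (iv) [D6 -> V7]. New: V7.
Derived: E (round 3), N8 (round 1), V7 (round 5), P1 (round 2). U4 never appears in any round.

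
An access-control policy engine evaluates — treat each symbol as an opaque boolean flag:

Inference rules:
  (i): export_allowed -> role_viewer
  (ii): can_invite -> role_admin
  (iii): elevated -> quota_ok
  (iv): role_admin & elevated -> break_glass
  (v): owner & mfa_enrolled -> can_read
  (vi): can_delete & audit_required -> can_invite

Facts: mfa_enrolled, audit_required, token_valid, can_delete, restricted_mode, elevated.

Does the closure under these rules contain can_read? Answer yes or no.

Round 1 — (iii), (vi), derive quota_ok, can_invite.
Round 2 — (ii), derive role_admin.
Round 3 — (iv), derive break_glass.
Fixed point reached. can_read is concluded only by (v); (v) needs owner (never derived).

no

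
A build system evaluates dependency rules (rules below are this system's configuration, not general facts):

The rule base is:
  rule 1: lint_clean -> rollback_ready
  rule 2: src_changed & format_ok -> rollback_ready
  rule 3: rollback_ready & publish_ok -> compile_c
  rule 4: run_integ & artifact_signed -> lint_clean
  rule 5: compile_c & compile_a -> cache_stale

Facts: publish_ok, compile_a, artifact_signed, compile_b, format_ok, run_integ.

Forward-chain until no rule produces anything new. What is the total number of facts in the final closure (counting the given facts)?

10

Round 1 fires rule 4, giving lint_clean.
Round 2 fires rule 1, giving rollback_ready.
Round 3 fires rule 3, giving compile_c.
Round 4 fires rule 5, giving cache_stale.
Closure: {artifact_signed, cache_stale, compile_a, compile_b, compile_c, format_ok, lint_clean, publish_ok, rollback_ready, run_integ} — 10 facts.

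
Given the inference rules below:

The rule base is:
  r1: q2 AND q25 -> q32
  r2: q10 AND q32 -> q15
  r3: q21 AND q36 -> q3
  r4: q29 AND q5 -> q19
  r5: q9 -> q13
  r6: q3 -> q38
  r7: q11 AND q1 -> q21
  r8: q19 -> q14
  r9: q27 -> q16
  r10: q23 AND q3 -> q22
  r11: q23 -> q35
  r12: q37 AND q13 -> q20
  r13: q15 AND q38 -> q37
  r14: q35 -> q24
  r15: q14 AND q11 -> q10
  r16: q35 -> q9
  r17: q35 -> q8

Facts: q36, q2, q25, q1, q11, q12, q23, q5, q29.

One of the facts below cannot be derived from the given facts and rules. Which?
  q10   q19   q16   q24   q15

Round 1 — r1, r4, r7, r11, derive q32, q19, q21, q35.
Round 2 — r3, r8, r14, r16, r17, derive q3, q14, q24, q9, q8.
Round 3 — r5, r6, r10, r15, derive q13, q38, q22, q10.
Round 4 — r2, derive q15.
Round 5 — r13, derive q37.
Round 6 — r12, derive q20.
Derived: q10 (round 3), q15 (round 4), q19 (round 1), q24 (round 2). q16 never appears in any round.

q16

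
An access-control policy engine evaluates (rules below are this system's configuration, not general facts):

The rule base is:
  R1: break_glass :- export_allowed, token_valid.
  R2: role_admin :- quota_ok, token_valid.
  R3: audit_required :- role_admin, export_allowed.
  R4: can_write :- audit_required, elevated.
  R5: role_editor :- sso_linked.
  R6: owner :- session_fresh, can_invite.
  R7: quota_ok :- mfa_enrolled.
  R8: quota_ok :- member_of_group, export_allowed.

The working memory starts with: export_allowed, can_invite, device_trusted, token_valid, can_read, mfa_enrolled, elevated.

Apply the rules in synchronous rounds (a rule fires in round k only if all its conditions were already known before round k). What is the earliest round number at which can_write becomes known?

Round 1: R1 [break_glass :- export_allowed, token_valid.]; R7 [quota_ok :- mfa_enrolled.]. Adds break_glass, quota_ok.
Round 2: R2 [role_admin :- quota_ok, token_valid.]. Adds role_admin.
Round 3: R3 [audit_required :- role_admin, export_allowed.]. Adds audit_required.
Round 4: R4 [can_write :- audit_required, elevated.]. Adds can_write.
can_write first appears in round 4.

4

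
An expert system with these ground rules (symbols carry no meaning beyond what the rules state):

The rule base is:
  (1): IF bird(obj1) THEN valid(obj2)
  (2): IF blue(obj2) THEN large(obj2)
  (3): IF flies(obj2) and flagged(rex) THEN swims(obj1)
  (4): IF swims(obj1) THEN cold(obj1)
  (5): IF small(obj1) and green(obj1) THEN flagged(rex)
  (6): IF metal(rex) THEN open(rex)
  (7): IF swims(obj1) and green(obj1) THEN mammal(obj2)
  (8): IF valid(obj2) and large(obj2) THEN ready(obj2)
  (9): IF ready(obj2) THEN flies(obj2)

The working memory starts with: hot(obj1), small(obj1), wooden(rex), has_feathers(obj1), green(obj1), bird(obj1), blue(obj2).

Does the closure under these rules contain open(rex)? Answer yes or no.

no

Round 1: (1) [IF bird(obj1) THEN valid(obj2)]; (2) [IF blue(obj2) THEN large(obj2)]; (5) [IF small(obj1) and green(obj1) THEN flagged(rex)]. Adds valid(obj2), large(obj2), flagged(rex).
Round 2: (8) [IF valid(obj2) and large(obj2) THEN ready(obj2)]. Adds ready(obj2).
Round 3: (9) [IF ready(obj2) THEN flies(obj2)]. Adds flies(obj2).
Round 4: (3) [IF flies(obj2) and flagged(rex) THEN swims(obj1)]. Adds swims(obj1).
Round 5: (4) [IF swims(obj1) THEN cold(obj1)]; (7) [IF swims(obj1) and green(obj1) THEN mammal(obj2)]. Adds cold(obj1), mammal(obj2).
Fixed point reached. open(rex) is concluded only by (6); (6) needs metal(rex) (never derived).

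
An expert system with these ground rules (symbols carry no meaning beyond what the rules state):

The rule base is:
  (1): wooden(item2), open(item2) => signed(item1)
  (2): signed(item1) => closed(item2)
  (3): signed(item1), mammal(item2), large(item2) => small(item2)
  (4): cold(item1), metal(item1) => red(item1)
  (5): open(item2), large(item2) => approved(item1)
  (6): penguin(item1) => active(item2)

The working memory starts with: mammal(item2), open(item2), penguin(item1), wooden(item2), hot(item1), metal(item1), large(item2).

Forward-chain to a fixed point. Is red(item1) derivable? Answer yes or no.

Round 1: (1) [wooden(item2), open(item2) => signed(item1)]; (5) [open(item2), large(item2) => approved(item1)]; (6) [penguin(item1) => active(item2)]. New: signed(item1), approved(item1), active(item2).
Round 2: (2) [signed(item1) => closed(item2)]; (3) [signed(item1), mammal(item2), large(item2) => small(item2)]. New: closed(item2), small(item2).
Fixed point reached. red(item1) is concluded only by (4); (4) needs cold(item1) (never derived).

no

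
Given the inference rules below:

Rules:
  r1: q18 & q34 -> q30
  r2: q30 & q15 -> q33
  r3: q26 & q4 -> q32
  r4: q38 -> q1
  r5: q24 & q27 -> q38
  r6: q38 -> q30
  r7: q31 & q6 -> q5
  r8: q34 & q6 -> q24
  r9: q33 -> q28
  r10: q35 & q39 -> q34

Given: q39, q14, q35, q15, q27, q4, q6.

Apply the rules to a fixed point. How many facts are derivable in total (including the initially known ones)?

[1] r10 [q35 & q39 -> q34]. ⇒ new: q34.
[2] r8 [q34 & q6 -> q24]. ⇒ new: q24.
[3] r5 [q24 & q27 -> q38]. ⇒ new: q38.
[4] r4 [q38 -> q1]; r6 [q38 -> q30]. ⇒ new: q1, q30.
[5] r2 [q30 & q15 -> q33]. ⇒ new: q33.
[6] r9 [q33 -> q28]. ⇒ new: q28.
Closure: {q1, q14, q15, q24, q27, q28, q30, q33, q34, q35, q38, q39, q4, q6} — 14 facts.

14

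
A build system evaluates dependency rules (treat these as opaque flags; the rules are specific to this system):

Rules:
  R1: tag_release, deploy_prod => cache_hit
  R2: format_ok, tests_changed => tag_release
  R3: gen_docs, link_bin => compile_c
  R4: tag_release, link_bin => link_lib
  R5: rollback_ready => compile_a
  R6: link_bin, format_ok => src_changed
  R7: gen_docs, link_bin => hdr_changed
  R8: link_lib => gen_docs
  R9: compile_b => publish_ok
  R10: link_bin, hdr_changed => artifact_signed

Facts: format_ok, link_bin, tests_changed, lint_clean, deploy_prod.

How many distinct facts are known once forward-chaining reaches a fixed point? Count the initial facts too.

13

Round 1 — R2, R6, derive tag_release, src_changed.
Round 2 — R1, R4, derive cache_hit, link_lib.
Round 3 — R8, derive gen_docs.
Round 4 — R3, R7, derive compile_c, hdr_changed.
Round 5 — R10, derive artifact_signed.
Closure: {artifact_signed, cache_hit, compile_c, deploy_prod, format_ok, gen_docs, hdr_changed, link_bin, link_lib, lint_clean, src_changed, tag_release, tests_changed} — 13 facts.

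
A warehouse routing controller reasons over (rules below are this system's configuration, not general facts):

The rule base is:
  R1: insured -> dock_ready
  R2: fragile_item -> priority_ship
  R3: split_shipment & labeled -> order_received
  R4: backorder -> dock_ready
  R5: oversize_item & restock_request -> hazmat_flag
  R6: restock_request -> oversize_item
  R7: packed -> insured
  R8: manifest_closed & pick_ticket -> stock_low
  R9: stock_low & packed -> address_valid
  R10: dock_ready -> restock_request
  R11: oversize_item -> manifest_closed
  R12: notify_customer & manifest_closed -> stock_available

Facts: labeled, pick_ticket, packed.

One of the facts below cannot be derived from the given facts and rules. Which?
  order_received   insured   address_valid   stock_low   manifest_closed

Round 1 — R7, derive insured.
Round 2 — R1, derive dock_ready.
Round 3 — R10, derive restock_request.
Round 4 — R6, derive oversize_item.
Round 5 — R5, R11, derive hazmat_flag, manifest_closed.
Round 6 — R8, derive stock_low.
Round 7 — R9, derive address_valid.
Derived: stock_low (round 6), insured (round 1), address_valid (round 7), manifest_closed (round 5). order_received never appears in any round.

order_received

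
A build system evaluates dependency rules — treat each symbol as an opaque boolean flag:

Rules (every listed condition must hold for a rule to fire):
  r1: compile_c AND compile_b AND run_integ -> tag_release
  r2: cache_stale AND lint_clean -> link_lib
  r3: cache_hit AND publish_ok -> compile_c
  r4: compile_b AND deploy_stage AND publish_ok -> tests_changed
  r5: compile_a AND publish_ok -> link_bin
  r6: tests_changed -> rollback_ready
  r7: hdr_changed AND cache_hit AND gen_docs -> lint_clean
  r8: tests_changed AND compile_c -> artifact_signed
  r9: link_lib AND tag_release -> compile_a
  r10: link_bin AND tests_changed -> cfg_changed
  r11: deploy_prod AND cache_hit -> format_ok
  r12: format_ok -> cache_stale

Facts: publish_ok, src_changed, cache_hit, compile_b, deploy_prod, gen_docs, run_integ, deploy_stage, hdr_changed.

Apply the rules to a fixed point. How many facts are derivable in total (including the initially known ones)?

21

Round 1 — r3, r4, r7, r11, derive compile_c, tests_changed, lint_clean, format_ok.
Round 2 — r1, r6, r8, r12, derive tag_release, rollback_ready, artifact_signed, cache_stale.
Round 3 — r2, derive link_lib.
Round 4 — r9, derive compile_a.
Round 5 — r5, derive link_bin.
Round 6 — r10, derive cfg_changed.
Closure: {artifact_signed, cache_hit, cache_stale, cfg_changed, compile_a, compile_b, compile_c, deploy_prod, deploy_stage, format_ok, gen_docs, hdr_changed, link_bin, link_lib, lint_clean, publish_ok, rollback_ready, run_integ, src_changed, tag_release, tests_changed} — 21 facts.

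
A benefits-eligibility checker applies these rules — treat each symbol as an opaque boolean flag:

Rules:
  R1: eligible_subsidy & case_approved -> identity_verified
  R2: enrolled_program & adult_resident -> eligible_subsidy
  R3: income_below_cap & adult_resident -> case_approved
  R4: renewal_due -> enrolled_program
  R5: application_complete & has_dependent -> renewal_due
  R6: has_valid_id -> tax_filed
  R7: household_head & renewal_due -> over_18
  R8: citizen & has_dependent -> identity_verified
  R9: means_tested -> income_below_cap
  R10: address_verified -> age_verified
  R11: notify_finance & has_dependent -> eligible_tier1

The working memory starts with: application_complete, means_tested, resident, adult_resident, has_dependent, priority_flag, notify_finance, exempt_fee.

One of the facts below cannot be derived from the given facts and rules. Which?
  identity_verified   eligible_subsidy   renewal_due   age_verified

age_verified

[1] R5 [application_complete & has_dependent -> renewal_due]; R9 [means_tested -> income_below_cap]; R11 [notify_finance & has_dependent -> eligible_tier1]. ⇒ new: renewal_due, income_below_cap, eligible_tier1.
[2] R3 [income_below_cap & adult_resident -> case_approved]; R4 [renewal_due -> enrolled_program]. ⇒ new: case_approved, enrolled_program.
[3] R2 [enrolled_program & adult_resident -> eligible_subsidy]. ⇒ new: eligible_subsidy.
[4] R1 [eligible_subsidy & case_approved -> identity_verified]. ⇒ new: identity_verified.
Derived: identity_verified (round 4), eligible_subsidy (round 3), renewal_due (round 1). age_verified never appears in any round.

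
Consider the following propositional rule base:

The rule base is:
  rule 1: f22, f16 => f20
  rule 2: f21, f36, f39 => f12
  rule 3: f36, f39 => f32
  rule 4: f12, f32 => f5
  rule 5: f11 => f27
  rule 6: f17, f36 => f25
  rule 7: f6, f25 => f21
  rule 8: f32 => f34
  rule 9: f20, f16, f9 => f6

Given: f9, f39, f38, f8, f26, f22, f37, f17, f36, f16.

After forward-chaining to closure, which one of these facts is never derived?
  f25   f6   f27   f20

Round 1: rule 1 [f22, f16 => f20]; rule 3 [f36, f39 => f32]; rule 6 [f17, f36 => f25]. New: f20, f32, f25.
Round 2: rule 8 [f32 => f34]; rule 9 [f20, f16, f9 => f6]. New: f34, f6.
Round 3: rule 7 [f6, f25 => f21]. New: f21.
Round 4: rule 2 [f21, f36, f39 => f12]. New: f12.
Round 5: rule 4 [f12, f32 => f5]. New: f5.
Derived: f25 (round 1), f6 (round 2), f20 (round 1). f27 never appears in any round.

f27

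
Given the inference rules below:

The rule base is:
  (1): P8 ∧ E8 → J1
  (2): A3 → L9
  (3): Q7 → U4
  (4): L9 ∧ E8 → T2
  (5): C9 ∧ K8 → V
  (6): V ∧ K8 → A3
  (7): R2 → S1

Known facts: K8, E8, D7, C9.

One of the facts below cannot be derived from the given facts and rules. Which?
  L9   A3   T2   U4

Round 1: (5) [C9 ∧ K8 → V]. Adds V.
Round 2: (6) [V ∧ K8 → A3]. Adds A3.
Round 3: (2) [A3 → L9]. Adds L9.
Round 4: (4) [L9 ∧ E8 → T2]. Adds T2.
Derived: L9 (round 3), A3 (round 2), T2 (round 4). U4 never appears in any round.

U4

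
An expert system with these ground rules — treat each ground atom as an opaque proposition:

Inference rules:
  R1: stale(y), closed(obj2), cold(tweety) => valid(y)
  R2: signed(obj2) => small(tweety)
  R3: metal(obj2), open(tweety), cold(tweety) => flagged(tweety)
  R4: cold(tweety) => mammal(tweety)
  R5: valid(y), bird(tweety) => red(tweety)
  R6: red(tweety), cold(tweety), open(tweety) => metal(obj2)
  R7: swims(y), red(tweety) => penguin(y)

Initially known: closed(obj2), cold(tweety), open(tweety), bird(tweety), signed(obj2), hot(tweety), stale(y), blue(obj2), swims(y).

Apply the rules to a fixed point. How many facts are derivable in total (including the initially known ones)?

16

[1] R1 [stale(y), closed(obj2), cold(tweety) => valid(y)]; R2 [signed(obj2) => small(tweety)]; R4 [cold(tweety) => mammal(tweety)]. ⇒ new: valid(y), small(tweety), mammal(tweety).
[2] R5 [valid(y), bird(tweety) => red(tweety)]. ⇒ new: red(tweety).
[3] R6 [red(tweety), cold(tweety), open(tweety) => metal(obj2)]; R7 [swims(y), red(tweety) => penguin(y)]. ⇒ new: metal(obj2), penguin(y).
[4] R3 [metal(obj2), open(tweety), cold(tweety) => flagged(tweety)]. ⇒ new: flagged(tweety).
Closure: {bird(tweety), blue(obj2), closed(obj2), cold(tweety), flagged(tweety), hot(tweety), mammal(tweety), metal(obj2), open(tweety), penguin(y), red(tweety), signed(obj2), small(tweety), stale(y), swims(y), valid(y)} — 16 facts.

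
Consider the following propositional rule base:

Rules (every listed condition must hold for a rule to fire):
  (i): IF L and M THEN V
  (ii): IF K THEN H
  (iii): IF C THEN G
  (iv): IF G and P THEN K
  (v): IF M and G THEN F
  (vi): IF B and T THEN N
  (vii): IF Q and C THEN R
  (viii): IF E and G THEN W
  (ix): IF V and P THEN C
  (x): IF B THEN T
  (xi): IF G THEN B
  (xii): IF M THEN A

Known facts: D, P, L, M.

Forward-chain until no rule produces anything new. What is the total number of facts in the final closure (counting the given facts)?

14

Round 1: (i) [IF L and M THEN V]; (xii) [IF M THEN A]. Adds V, A.
Round 2: (ix) [IF V and P THEN C]. Adds C.
Round 3: (iii) [IF C THEN G]. Adds G.
Round 4: (iv) [IF G and P THEN K]; (v) [IF M and G THEN F]; (xi) [IF G THEN B]. Adds K, F, B.
Round 5: (ii) [IF K THEN H]; (x) [IF B THEN T]. Adds H, T.
Round 6: (vi) [IF B and T THEN N]. Adds N.
Closure: {A, B, C, D, F, G, H, K, L, M, N, P, T, V} — 14 facts.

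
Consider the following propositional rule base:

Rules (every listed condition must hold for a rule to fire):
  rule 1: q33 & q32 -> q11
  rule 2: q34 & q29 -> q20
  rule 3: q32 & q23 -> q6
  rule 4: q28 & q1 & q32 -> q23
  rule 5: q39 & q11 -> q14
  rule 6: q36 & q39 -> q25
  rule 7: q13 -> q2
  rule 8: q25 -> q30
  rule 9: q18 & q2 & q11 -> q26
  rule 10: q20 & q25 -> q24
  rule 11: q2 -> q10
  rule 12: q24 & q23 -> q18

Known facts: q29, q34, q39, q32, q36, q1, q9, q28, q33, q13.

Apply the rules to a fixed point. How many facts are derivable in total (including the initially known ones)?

Round 1: rule 1 [q33 & q32 -> q11]; rule 2 [q34 & q29 -> q20]; rule 4 [q28 & q1 & q32 -> q23]; rule 6 [q36 & q39 -> q25]; rule 7 [q13 -> q2]. Adds q11, q20, q23, q25, q2.
Round 2: rule 3 [q32 & q23 -> q6]; rule 5 [q39 & q11 -> q14]; rule 8 [q25 -> q30]; rule 10 [q20 & q25 -> q24]; rule 11 [q2 -> q10]. Adds q6, q14, q30, q24, q10.
Round 3: rule 12 [q24 & q23 -> q18]. Adds q18.
Round 4: rule 9 [q18 & q2 & q11 -> q26]. Adds q26.
Closure: {q1, q10, q11, q13, q14, q18, q2, q20, q23, q24, q25, q26, q28, q29, q30, q32, q33, q34, q36, q39, q6, q9} — 22 facts.

22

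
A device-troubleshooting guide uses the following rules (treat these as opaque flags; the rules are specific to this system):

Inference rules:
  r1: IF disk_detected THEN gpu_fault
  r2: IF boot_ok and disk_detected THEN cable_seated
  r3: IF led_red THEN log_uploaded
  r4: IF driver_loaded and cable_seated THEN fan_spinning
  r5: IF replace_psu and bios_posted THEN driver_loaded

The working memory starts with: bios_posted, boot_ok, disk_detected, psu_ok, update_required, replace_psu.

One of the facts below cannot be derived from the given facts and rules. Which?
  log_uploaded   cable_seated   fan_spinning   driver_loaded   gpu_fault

log_uploaded

Round 1: r1 [IF disk_detected THEN gpu_fault]; r2 [IF boot_ok and disk_detected THEN cable_seated]; r5 [IF replace_psu and bios_posted THEN driver_loaded]. New: gpu_fault, cable_seated, driver_loaded.
Round 2: r4 [IF driver_loaded and cable_seated THEN fan_spinning]. New: fan_spinning.
Derived: fan_spinning (round 2), cable_seated (round 1), driver_loaded (round 1), gpu_fault (round 1). log_uploaded never appears in any round.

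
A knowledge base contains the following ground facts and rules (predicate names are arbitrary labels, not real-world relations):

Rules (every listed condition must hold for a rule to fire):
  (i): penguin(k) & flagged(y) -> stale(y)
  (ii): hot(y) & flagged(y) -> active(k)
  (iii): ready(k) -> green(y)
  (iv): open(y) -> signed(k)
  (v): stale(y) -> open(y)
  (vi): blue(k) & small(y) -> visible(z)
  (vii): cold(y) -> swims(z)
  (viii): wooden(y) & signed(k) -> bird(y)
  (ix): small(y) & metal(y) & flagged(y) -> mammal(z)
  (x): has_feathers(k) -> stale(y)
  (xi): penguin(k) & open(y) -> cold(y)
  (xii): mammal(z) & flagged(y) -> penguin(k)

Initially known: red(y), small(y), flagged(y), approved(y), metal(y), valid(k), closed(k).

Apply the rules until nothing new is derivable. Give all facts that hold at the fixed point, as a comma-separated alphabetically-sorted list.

Round 1 fires (ix), giving mammal(z).
Round 2 fires (xii), giving penguin(k).
Round 3 fires (i), giving stale(y).
Round 4 fires (v), giving open(y).
Round 5 fires (iv), (xi), giving signed(k), cold(y).
Round 6 fires (vii), giving swims(z).

approved(y), closed(k), cold(y), flagged(y), mammal(z), metal(y), open(y), penguin(k), red(y), signed(k), small(y), stale(y), swims(z), valid(k)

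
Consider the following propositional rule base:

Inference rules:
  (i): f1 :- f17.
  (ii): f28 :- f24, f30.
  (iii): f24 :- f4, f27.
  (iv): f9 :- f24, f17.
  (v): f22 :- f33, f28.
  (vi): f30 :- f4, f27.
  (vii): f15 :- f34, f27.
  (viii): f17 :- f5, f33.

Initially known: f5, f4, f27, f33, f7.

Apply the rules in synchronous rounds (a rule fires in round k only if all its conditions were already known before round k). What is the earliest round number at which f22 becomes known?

Round 1 fires (iii), (vi), (viii), giving f24, f30, f17.
Round 2 fires (i), (ii), (iv), giving f1, f28, f9.
Round 3 fires (v), giving f22.
f22 first appears in round 3.

3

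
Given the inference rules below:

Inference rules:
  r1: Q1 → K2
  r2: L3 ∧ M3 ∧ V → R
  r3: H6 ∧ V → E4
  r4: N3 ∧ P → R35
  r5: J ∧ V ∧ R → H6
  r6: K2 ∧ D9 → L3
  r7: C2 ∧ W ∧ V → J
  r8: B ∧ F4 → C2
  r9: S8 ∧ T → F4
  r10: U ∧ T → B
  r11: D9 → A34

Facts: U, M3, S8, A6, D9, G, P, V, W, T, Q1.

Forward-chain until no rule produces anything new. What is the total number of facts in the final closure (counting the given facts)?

21

Round 1: r1 [Q1 → K2]; r9 [S8 ∧ T → F4]; r10 [U ∧ T → B]; r11 [D9 → A34]. Adds K2, F4, B, A34.
Round 2: r6 [K2 ∧ D9 → L3]; r8 [B ∧ F4 → C2]. Adds L3, C2.
Round 3: r2 [L3 ∧ M3 ∧ V → R]; r7 [C2 ∧ W ∧ V → J]. Adds R, J.
Round 4: r5 [J ∧ V ∧ R → H6]. Adds H6.
Round 5: r3 [H6 ∧ V → E4]. Adds E4.
Closure: {A34, A6, B, C2, D9, E4, F4, G, H6, J, K2, L3, M3, P, Q1, R, S8, T, U, V, W} — 21 facts.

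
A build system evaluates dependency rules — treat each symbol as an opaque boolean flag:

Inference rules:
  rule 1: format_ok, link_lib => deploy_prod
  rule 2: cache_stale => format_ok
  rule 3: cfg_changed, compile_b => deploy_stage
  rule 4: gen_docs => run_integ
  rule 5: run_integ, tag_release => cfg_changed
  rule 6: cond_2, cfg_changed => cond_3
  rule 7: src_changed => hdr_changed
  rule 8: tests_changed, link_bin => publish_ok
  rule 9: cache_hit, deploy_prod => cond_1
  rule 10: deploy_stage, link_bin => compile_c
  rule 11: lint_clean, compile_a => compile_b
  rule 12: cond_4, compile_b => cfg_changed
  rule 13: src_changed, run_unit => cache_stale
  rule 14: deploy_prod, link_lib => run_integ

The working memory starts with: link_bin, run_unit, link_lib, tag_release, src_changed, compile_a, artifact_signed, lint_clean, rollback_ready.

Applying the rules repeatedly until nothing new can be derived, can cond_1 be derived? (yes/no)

no

Round 1: rule 7 [src_changed => hdr_changed]; rule 11 [lint_clean, compile_a => compile_b]; rule 13 [src_changed, run_unit => cache_stale]. New: hdr_changed, compile_b, cache_stale.
Round 2: rule 2 [cache_stale => format_ok]. New: format_ok.
Round 3: rule 1 [format_ok, link_lib => deploy_prod]. New: deploy_prod.
Round 4: rule 14 [deploy_prod, link_lib => run_integ]. New: run_integ.
Round 5: rule 5 [run_integ, tag_release => cfg_changed]. New: cfg_changed.
Round 6: rule 3 [cfg_changed, compile_b => deploy_stage]. New: deploy_stage.
Round 7: rule 10 [deploy_stage, link_bin => compile_c]. New: compile_c.
Fixed point reached. cond_1 is concluded only by rule 9; rule 9 needs cache_hit (never derived).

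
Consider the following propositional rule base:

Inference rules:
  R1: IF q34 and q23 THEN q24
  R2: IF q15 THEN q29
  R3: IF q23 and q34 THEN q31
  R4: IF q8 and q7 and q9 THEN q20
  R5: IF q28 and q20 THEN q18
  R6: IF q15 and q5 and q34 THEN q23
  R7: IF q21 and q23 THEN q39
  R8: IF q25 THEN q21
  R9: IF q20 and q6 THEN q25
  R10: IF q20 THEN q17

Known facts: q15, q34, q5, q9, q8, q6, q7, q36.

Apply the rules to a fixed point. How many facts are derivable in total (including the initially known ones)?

17

Round 1 fires R2, R4, R6, giving q29, q20, q23.
Round 2 fires R1, R3, R9, R10, giving q24, q31, q25, q17.
Round 3 fires R8, giving q21.
Round 4 fires R7, giving q39.
Closure: {q15, q17, q20, q21, q23, q24, q25, q29, q31, q34, q36, q39, q5, q6, q7, q8, q9} — 17 facts.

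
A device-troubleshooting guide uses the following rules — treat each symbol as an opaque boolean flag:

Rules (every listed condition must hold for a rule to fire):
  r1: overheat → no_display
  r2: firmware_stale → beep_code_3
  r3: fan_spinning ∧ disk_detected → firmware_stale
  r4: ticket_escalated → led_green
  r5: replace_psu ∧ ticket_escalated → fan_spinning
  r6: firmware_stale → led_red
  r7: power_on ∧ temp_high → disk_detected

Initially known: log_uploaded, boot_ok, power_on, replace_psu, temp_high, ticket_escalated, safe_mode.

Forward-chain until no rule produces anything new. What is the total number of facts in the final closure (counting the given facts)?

13

Round 1: r4 [ticket_escalated → led_green]; r5 [replace_psu ∧ ticket_escalated → fan_spinning]; r7 [power_on ∧ temp_high → disk_detected]. Adds led_green, fan_spinning, disk_detected.
Round 2: r3 [fan_spinning ∧ disk_detected → firmware_stale]. Adds firmware_stale.
Round 3: r2 [firmware_stale → beep_code_3]; r6 [firmware_stale → led_red]. Adds beep_code_3, led_red.
Closure: {beep_code_3, boot_ok, disk_detected, fan_spinning, firmware_stale, led_green, led_red, log_uploaded, power_on, replace_psu, safe_mode, temp_high, ticket_escalated} — 13 facts.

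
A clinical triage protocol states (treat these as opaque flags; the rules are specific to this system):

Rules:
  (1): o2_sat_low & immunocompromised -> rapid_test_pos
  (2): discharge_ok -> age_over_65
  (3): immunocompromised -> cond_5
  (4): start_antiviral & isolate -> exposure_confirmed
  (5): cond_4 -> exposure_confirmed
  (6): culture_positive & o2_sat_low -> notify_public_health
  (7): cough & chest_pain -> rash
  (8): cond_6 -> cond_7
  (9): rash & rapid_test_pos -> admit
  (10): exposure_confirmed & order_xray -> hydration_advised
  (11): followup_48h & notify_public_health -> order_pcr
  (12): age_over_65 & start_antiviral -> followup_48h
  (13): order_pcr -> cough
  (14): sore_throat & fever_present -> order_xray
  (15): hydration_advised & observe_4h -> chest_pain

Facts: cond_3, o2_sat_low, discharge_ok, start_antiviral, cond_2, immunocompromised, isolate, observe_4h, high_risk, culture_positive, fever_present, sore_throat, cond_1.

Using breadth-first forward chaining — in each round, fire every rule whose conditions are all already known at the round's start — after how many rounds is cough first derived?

4

Round 1: (1) [o2_sat_low & immunocompromised -> rapid_test_pos]; (2) [discharge_ok -> age_over_65]; (3) [immunocompromised -> cond_5]; (4) [start_antiviral & isolate -> exposure_confirmed]; (6) [culture_positive & o2_sat_low -> notify_public_health]; (14) [sore_throat & fever_present -> order_xray]. New: rapid_test_pos, age_over_65, cond_5, exposure_confirmed, notify_public_health, order_xray.
Round 2: (10) [exposure_confirmed & order_xray -> hydration_advised]; (12) [age_over_65 & start_antiviral -> followup_48h]. New: hydration_advised, followup_48h.
Round 3: (11) [followup_48h & notify_public_health -> order_pcr]; (15) [hydration_advised & observe_4h -> chest_pain]. New: order_pcr, chest_pain.
Round 4: (13) [order_pcr -> cough]. New: cough.
cough first appears in round 4.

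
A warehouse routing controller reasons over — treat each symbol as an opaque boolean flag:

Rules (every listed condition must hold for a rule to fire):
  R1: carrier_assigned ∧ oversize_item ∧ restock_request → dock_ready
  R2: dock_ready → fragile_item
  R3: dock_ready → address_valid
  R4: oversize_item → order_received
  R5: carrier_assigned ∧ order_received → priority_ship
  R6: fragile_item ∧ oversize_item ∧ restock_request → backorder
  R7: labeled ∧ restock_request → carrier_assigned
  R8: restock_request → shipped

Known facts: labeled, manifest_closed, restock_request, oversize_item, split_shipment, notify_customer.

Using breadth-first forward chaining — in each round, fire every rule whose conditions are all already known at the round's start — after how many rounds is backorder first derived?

[1] R4 [oversize_item → order_received]; R7 [labeled ∧ restock_request → carrier_assigned]; R8 [restock_request → shipped]. ⇒ new: order_received, carrier_assigned, shipped.
[2] R1 [carrier_assigned ∧ oversize_item ∧ restock_request → dock_ready]; R5 [carrier_assigned ∧ order_received → priority_ship]. ⇒ new: dock_ready, priority_ship.
[3] R2 [dock_ready → fragile_item]; R3 [dock_ready → address_valid]. ⇒ new: fragile_item, address_valid.
[4] R6 [fragile_item ∧ oversize_item ∧ restock_request → backorder]. ⇒ new: backorder.
backorder first appears in round 4.

4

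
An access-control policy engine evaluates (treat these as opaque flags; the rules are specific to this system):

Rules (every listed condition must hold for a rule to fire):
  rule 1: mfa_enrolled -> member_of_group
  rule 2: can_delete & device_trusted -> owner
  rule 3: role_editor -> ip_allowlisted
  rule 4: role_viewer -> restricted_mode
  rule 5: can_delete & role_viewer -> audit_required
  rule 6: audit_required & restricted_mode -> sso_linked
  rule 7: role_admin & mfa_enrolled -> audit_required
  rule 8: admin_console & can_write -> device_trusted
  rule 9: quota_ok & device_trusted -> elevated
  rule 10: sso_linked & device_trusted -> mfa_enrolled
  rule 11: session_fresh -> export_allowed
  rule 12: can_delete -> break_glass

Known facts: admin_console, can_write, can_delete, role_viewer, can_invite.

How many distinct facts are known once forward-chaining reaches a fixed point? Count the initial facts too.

13

Round 1: rule 4 [role_viewer -> restricted_mode]; rule 5 [can_delete & role_viewer -> audit_required]; rule 8 [admin_console & can_write -> device_trusted]; rule 12 [can_delete -> break_glass]. Adds restricted_mode, audit_required, device_trusted, break_glass.
Round 2: rule 2 [can_delete & device_trusted -> owner]; rule 6 [audit_required & restricted_mode -> sso_linked]. Adds owner, sso_linked.
Round 3: rule 10 [sso_linked & device_trusted -> mfa_enrolled]. Adds mfa_enrolled.
Round 4: rule 1 [mfa_enrolled -> member_of_group]. Adds member_of_group.
Closure: {admin_console, audit_required, break_glass, can_delete, can_invite, can_write, device_trusted, member_of_group, mfa_enrolled, owner, restricted_mode, role_viewer, sso_linked} — 13 facts.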